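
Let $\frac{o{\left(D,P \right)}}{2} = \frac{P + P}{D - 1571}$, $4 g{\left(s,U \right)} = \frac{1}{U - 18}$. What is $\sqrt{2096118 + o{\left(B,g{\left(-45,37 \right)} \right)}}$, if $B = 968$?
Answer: $\frac{55 \sqrt{10106241341}}{3819} \approx 1447.8$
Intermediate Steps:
$g{\left(s,U \right)} = \frac{1}{4 \left(-18 + U\right)}$ ($g{\left(s,U \right)} = \frac{1}{4 \left(U - 18\right)} = \frac{1}{4 \left(-18 + U\right)}$)
$o{\left(D,P \right)} = \frac{4 P}{-1571 + D}$ ($o{\left(D,P \right)} = 2 \frac{P + P}{D - 1571} = 2 \frac{2 P}{-1571 + D} = \frac{4 P}{-1571 + D}$)
$\sqrt{2096118 + o{\left(B,g{\left(-45,37 \right)} \right)}} = \sqrt{2096118 + \frac{4 \frac{1}{4 \left(-18 + 37\right)}}{-1571 + 968}} = \sqrt{2096118 + \frac{4 \frac{1}{4 \cdot 19}}{-603}} = \sqrt{2096118 + 4 \cdot \frac{1}{4} \cdot \frac{1}{19} \left(- \frac{1}{603}\right)} = \sqrt{2096118 + 4 \cdot \frac{1}{76} \left(- \frac{1}{603}\right)} = \sqrt{2096118 - \frac{1}{11457}} = \sqrt{\frac{24015223925}{11457}} = \frac{55 \sqrt{10106241341}}{3819}$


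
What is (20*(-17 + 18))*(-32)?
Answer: -640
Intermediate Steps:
(20*(-17 + 18))*(-32) = (20*1)*(-32) = 20*(-32) = -640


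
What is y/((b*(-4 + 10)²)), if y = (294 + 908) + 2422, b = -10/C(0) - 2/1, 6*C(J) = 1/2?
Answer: -151/183 ≈ -0.82514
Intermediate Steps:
C(J) = 1/12 (C(J) = (⅙)/2 = (⅙)*(½) = 1/12)
b = -122 (b = -10/1/12 - 2/1 = -10*12 - 2*1 = -120 - 2 = -122)
y = 3624 (y = 1202 + 2422 = 3624)
y/((b*(-4 + 10)²)) = 3624/((-122*(-4 + 10)²)) = 3624/((-122*6²)) = 3624/((-122*36)) = 3624/(-4392) = 3624*(-1/4392) = -151/183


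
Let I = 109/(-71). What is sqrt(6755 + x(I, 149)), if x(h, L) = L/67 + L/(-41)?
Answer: sqrt(50962648917)/2747 ≈ 82.180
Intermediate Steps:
I = -109/71 (I = 109*(-1/71) = -109/71 ≈ -1.5352)
x(h, L) = -26*L/2747 (x(h, L) = L*(1/67) + L*(-1/41) = L/67 - L/41 = -26*L/2747)
sqrt(6755 + x(I, 149)) = sqrt(6755 - 26/2747*149) = sqrt(6755 - 3874/2747) = sqrt(18552111/2747) = sqrt(50962648917)/2747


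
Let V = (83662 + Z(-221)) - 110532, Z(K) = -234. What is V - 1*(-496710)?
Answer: 469606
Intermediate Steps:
V = -27104 (V = (83662 - 234) - 110532 = 83428 - 110532 = -27104)
V - 1*(-496710) = -27104 - 1*(-496710) = -27104 + 496710 = 469606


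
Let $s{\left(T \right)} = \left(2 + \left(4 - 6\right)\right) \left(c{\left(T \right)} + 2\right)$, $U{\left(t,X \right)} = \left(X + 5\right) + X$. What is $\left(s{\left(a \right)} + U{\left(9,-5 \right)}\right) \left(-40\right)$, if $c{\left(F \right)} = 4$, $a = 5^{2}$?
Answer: $200$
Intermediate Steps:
$a = 25$
$U{\left(t,X \right)} = 5 + 2 X$ ($U{\left(t,X \right)} = \left(5 + X\right) + X = 5 + 2 X$)
$s{\left(T \right)} = 0$ ($s{\left(T \right)} = \left(2 + \left(4 - 6\right)\right) \left(4 + 2\right) = \left(2 + \left(4 - 6\right)\right) 6 = \left(2 - 2\right) 6 = 0 \cdot 6 = 0$)
$\left(s{\left(a \right)} + U{\left(9,-5 \right)}\right) \left(-40\right) = \left(0 + \left(5 + 2 \left(-5\right)\right)\right) \left(-40\right) = \left(0 + \left(5 - 10\right)\right) \left(-40\right) = \left(0 - 5\right) \left(-40\right) = \left(-5\right) \left(-40\right) = 200$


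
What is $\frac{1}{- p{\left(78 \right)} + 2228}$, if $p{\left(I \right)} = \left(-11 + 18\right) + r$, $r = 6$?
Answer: $\frac{1}{2215} \approx 0.00045147$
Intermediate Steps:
$p{\left(I \right)} = 13$ ($p{\left(I \right)} = \left(-11 + 18\right) + 6 = 7 + 6 = 13$)
$\frac{1}{- p{\left(78 \right)} + 2228} = \frac{1}{\left(-1\right) 13 + 2228} = \frac{1}{-13 + 2228} = \frac{1}{2215}$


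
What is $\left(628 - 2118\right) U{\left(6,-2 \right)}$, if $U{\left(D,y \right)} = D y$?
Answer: $17880$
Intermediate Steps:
$\left(628 - 2118\right) U{\left(6,-2 \right)} = \left(628 - 2118\right) 6 \left(-2\right) = \left(628 - 2118\right) \left(-12\right) = \left(-1490\right) \left(-12\right) = 17880$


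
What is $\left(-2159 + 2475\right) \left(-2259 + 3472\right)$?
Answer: $383308$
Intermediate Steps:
$\left(-2159 + 2475\right) \left(-2259 + 3472\right) = 316 \cdot 1213 = 383308$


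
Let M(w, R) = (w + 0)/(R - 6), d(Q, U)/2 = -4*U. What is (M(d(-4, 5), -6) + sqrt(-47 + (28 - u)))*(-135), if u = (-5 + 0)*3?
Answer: -450 - 270*I ≈ -450.0 - 270.0*I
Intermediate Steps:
d(Q, U) = -8*U (d(Q, U) = 2*(-4*U) = -8*U)
M(w, R) = w/(-6 + R)
u = -15 (u = -5*3 = -15)
(M(d(-4, 5), -6) + sqrt(-47 + (28 - u)))*(-135) = ((-8*5)/(-6 - 6) + sqrt(-47 + (28 - 1*(-15))))*(-135) = (-40/(-12) + sqrt(-47 + (28 + 15)))*(-135) = (-40*(-1/12) + sqrt(-47 + 43))*(-135) = (10/3 + sqrt(-4))*(-135) = (10/3 + 2*I)*(-135) = -450 - 270*I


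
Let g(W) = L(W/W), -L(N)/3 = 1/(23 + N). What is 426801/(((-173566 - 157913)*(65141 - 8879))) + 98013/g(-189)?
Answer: -4874427340231531/6216557166 ≈ -7.8410e+5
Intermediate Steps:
L(N) = -3/(23 + N)
g(W) = -⅛ (g(W) = -3/(23 + W/W) = -3/(23 + 1) = -3/24 = -3*1/24 = -⅛)
426801/(((-173566 - 157913)*(65141 - 8879))) + 98013/g(-189) = 426801/(((-173566 - 157913)*(65141 - 8879))) + 98013/(-⅛) = 426801/((-331479*56262)) + 98013*(-8) = 426801/(-18649671498) - 784104 = 426801*(-1/18649671498) - 784104 = -142267/6216557166 - 784104 = -4874427340231531/6216557166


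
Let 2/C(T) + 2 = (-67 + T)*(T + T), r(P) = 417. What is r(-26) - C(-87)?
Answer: 5586548/13397 ≈ 417.00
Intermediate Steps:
C(T) = 2/(-2 + 2*T*(-67 + T)) (C(T) = 2/(-2 + (-67 + T)*(T + T)) = 2/(-2 + (-67 + T)*(2*T)) = 2/(-2 + 2*T*(-67 + T)))
r(-26) - C(-87) = 417 - 1/(-1 + (-87)² - 67*(-87)) = 417 - 1/(-1 + 7569 + 5829) = 417 - 1/13397 = 5586548/13397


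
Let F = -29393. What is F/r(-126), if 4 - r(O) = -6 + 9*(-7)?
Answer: -29393/73 ≈ -402.64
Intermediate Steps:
r(O) = 73 (r(O) = 4 - (-6 + 9*(-7)) = 4 - (-6 - 63) = 4 - 1*(-69) = 4 + 69 = 73)
F/r(-126) = -29393/73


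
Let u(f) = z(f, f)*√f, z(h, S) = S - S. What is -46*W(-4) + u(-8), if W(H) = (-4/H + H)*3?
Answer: 414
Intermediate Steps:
z(h, S) = 0
u(f) = 0 (u(f) = 0*√f = 0)
W(H) = -12/H + 3*H (W(H) = (H - 4/H)*3 = -12/H + 3*H)
-46*W(-4) + u(-8) = -46*(-12/(-4) + 3*(-4)) + 0 = -46*(-12*(-¼) - 12) + 0 = -46*(3 - 12) + 0 = -46*(-9) + 0 = 414 + 0 = 414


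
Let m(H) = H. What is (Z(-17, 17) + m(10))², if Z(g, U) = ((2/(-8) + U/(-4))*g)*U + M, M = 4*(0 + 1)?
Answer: 6911641/4 ≈ 1.7279e+6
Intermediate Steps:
M = 4 (M = 4*1 = 4)
Z(g, U) = 4 + U*g*(-¼ - U/4) (Z(g, U) = ((2/(-8) + U/(-4))*g)*U + 4 = ((2*(-⅛) + U*(-¼))*g)*U + 4 = ((-¼ - U/4)*g)*U + 4 = (g*(-¼ - U/4))*U + 4 = U*g*(-¼ - U/4) + 4 = 4 + U*g*(-¼ - U/4))
(Z(-17, 17) + m(10))² = ((4 - ¼*17*(-17) - ¼*(-17)*17²) + 10)² = ((4 + 289/4 - ¼*(-17)*289) + 10)² = ((4 + 289/4 + 4913/4) + 10)² = (2609/2 + 10)² = (2629/2)² = 6911641/4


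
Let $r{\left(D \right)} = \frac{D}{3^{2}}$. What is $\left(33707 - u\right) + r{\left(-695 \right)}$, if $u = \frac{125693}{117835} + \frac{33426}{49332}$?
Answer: $\frac{293221465279481}{8719554330} \approx 33628.0$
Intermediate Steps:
$u = \frac{1689906631}{968839370}$ ($u = 125693 \cdot \frac{1}{117835} + 33426 \cdot \frac{1}{49332} = \frac{125693}{117835} + \frac{5571}{8222} = \frac{1689906631}{968839370} \approx 1.7443$)
$r{\left(D \right)} = \frac{D}{9}$
$\left(33707 - u\right) + r{\left(-695 \right)} = \left(33707 - \frac{1689906631}{968839370}\right) + \frac{1}{9} \left(-695\right) = \left(33707 - \frac{1689906631}{968839370}\right) - \frac{695}{9} = \frac{32654978737959}{968839370} - \frac{695}{9} = \frac{293221465279481}{8719554330}$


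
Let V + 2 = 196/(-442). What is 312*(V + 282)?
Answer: 1482768/17 ≈ 87222.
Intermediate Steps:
V = -540/221 (V = -2 + 196/(-442) = -2 + 196*(-1/442) = -2 - 98/221 = -540/221 ≈ -2.4434)
312*(V + 282) = 312*(-540/221 + 282) = 312*(61782/221) = 1482768/17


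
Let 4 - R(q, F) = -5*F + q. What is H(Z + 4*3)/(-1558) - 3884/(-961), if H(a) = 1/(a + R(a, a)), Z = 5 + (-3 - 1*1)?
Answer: 417536807/103309422 ≈ 4.0416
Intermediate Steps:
R(q, F) = 4 - q + 5*F (R(q, F) = 4 - (-5*F + q) = 4 - (q - 5*F) = 4 + (-q + 5*F) = 4 - q + 5*F)
Z = 1 (Z = 5 + (-3 - 1) = 5 - 4 = 1)
H(a) = 1/(4 + 5*a) (H(a) = 1/(a + (4 - a + 5*a)) = 1/(a + (4 + 4*a)) = 1/(4 + 5*a))
H(Z + 4*3)/(-1558) - 3884/(-961) = 1/((4 + 5*(1 + 4*3))*(-1558)) - 3884/(-961) = -1/1558/(4 + 5*(1 + 12)) - 3884*(-1/961) = -1/1558/(4 + 5*13) + 3884/961 = -1/1558/(4 + 65) + 3884/961 = -1/1558/69 + 3884/961 = (1/69)*(-1/1558) + 3884/961 = -1/107502 + 3884/961 = 417536807/103309422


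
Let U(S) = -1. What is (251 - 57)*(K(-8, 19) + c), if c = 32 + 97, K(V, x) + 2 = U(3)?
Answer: 24444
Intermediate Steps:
K(V, x) = -3 (K(V, x) = -2 - 1 = -3)
c = 129
(251 - 57)*(K(-8, 19) + c) = (251 - 57)*(-3 + 129) = 194*126 = 24444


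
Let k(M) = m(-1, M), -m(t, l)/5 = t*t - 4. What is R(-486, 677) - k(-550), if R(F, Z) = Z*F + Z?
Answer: -328360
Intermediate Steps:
R(F, Z) = Z + F*Z (R(F, Z) = F*Z + Z = Z + F*Z)
m(t, l) = 20 - 5*t² (m(t, l) = -5*(t*t - 4) = -5*(t² - 4) = -5*(-4 + t²) = 20 - 5*t²)
k(M) = 15 (k(M) = 20 - 5*(-1)² = 20 - 5*1 = 20 - 5 = 15)
R(-486, 677) - k(-550) = 677*(1 - 486) - 1*15 = 677*(-485) - 15 = -328345 - 15 = -328360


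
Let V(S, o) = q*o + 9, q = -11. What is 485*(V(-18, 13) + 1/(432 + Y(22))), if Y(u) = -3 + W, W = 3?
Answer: -28075195/432 ≈ -64989.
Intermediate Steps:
Y(u) = 0 (Y(u) = -3 + 3 = 0)
V(S, o) = 9 - 11*o (V(S, o) = -11*o + 9 = 9 - 11*o)
485*(V(-18, 13) + 1/(432 + Y(22))) = 485*((9 - 11*13) + 1/(432 + 0)) = 485*((9 - 143) + 1/432) = 485*(-134 + 1/432) = 485*(-57887/432) = -28075195/432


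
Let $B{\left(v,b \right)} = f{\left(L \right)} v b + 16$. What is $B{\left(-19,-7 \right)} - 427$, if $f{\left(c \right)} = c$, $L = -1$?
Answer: $-544$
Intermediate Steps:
$B{\left(v,b \right)} = 16 - b v$ ($B{\left(v,b \right)} = - v b + 16 = - b v + 16 = 16 - b v$)
$B{\left(-19,-7 \right)} - 427 = \left(16 - \left(-7\right) \left(-19\right)\right) - 427 = \left(16 - 133\right) - 427 = -117 - 427 = -544$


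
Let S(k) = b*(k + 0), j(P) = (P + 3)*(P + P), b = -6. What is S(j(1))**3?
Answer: -110592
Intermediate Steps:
j(P) = 2*P*(3 + P) (j(P) = (3 + P)*(2*P) = 2*P*(3 + P))
S(k) = -6*k (S(k) = -6*(k + 0) = -6*k)
S(j(1))**3 = (-12*(3 + 1))**3 = (-12*4)**3 = (-6*8)**3 = (-48)**3 = -110592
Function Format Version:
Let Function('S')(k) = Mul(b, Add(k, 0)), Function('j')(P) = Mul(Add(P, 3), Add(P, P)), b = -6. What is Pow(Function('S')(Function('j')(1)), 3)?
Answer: -110592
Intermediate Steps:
Function('j')(P) = Mul(2, P, Add(3, P)) (Function('j')(P) = Mul(Add(3, P), Mul(2, P)) = Mul(2, P, Add(3, P)))
Function('S')(k) = Mul(-6, k) (Function('S')(k) = Mul(-6, Add(k, 0)) = Mul(-6, k))
Pow(Function('S')(Function('j')(1)), 3) = Pow(Mul(-6, Mul(2, 1, Add(3, 1))), 3) = Pow(Mul(-6, Mul(2, 1, 4)), 3) = Pow(Mul(-6, 8), 3) = Pow(-48, 3) = -110592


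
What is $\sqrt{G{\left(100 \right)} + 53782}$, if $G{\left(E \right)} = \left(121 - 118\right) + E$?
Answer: $\sqrt{53885} \approx 232.13$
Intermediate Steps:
$G{\left(E \right)} = 3 + E$
$\sqrt{G{\left(100 \right)} + 53782} = \sqrt{\left(3 + 100\right) + 53782} = \sqrt{103 + 53782} = \sqrt{53885}$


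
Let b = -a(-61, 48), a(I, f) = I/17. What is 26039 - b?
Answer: 442602/17 ≈ 26035.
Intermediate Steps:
a(I, f) = I/17 (a(I, f) = I*(1/17) = I/17)
b = 61/17 (b = -(-61)/17 = -1*(-61/17) = 61/17 ≈ 3.5882)
26039 - b = 26039 - 1*61/17 = 26039 - 61/17 = 442602/17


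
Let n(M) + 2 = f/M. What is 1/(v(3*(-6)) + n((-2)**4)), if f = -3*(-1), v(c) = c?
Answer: -16/317 ≈ -0.050473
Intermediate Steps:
f = 3
n(M) = -2 + 3/M
1/(v(3*(-6)) + n((-2)**4)) = 1/(3*(-6) + (-2 + 3/((-2)**4))) = 1/(-18 + (-2 + 3/16)) = 1/(-18 - 29/16) = 1/(-317/16) = -16/317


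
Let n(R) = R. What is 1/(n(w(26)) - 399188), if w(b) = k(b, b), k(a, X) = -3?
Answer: -1/399191 ≈ -2.5051e-6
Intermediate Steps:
w(b) = -3
1/(n(w(26)) - 399188) = 1/(-3 - 399188) = 1/(-399191) = -1/399191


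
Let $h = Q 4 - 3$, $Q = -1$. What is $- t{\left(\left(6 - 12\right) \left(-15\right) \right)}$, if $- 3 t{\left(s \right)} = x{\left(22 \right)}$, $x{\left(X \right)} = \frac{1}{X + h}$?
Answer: $\frac{1}{45} \approx 0.022222$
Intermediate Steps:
$h = -7$ ($h = \left(-1\right) 4 - 3 = -4 - 3 = -7$)
$x{\left(X \right)} = \frac{1}{-7 + X}$ ($x{\left(X \right)} = \frac{1}{X - 7} = \frac{1}{-7 + X}$)
$t{\left(s \right)} = - \frac{1}{45}$ ($t{\left(s \right)} = - \frac{1}{3 \left(-7 + 22\right)} = - \frac{1}{3 \cdot 15} = \left(- \frac{1}{3}\right) \frac{1}{15} = - \frac{1}{45}$)
$- t{\left(\left(6 - 12\right) \left(-15\right) \right)} = \left(-1\right) \left(- \frac{1}{45}\right) = \frac{1}{45}$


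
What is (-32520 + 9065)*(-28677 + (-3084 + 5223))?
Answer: 622448790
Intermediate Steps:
(-32520 + 9065)*(-28677 + (-3084 + 5223)) = -23455*(-28677 + 2139) = -23455*(-26538) = 622448790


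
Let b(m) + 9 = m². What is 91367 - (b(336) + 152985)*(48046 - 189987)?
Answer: 37738228919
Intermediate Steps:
b(m) = -9 + m²
91367 - (b(336) + 152985)*(48046 - 189987) = 91367 - ((-9 + 336²) + 152985)*(48046 - 189987) = 91367 - ((-9 + 112896) + 152985)*(-141941) = 91367 - (112887 + 152985)*(-141941) = 91367 - 265872*(-141941) = 91367 - 1*(-37738137552) = 91367 + 37738137552 = 37738228919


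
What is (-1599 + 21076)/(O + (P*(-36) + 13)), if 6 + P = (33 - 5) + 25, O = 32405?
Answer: 19477/30726 ≈ 0.63389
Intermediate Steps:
P = 47 (P = -6 + ((33 - 5) + 25) = -6 + (28 + 25) = -6 + 53 = 47)
(-1599 + 21076)/(O + (P*(-36) + 13)) = (-1599 + 21076)/(32405 + (47*(-36) + 13)) = 19477/(32405 + (-1692 + 13)) = 19477/(32405 - 1679) = 19477/30726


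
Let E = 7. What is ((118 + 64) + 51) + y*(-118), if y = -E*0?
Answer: 233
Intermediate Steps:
y = 0 (y = -1*7*0 = -7*0 = 0)
((118 + 64) + 51) + y*(-118) = ((118 + 64) + 51) + 0*(-118) = (182 + 51) + 0 = 233 + 0 = 233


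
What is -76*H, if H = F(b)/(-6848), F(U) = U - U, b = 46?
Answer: 0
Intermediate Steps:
F(U) = 0
H = 0 (H = 0/(-6848) = 0*(-1/6848) = 0)
-76*H = -76*0 = 0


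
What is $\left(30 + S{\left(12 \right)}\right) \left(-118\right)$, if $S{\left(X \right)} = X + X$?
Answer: $-6372$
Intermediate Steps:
$S{\left(X \right)} = 2 X$
$\left(30 + S{\left(12 \right)}\right) \left(-118\right) = \left(30 + 2 \cdot 12\right) \left(-118\right) = \left(30 + 24\right) \left(-118\right) = 54 \left(-118\right) = -6372$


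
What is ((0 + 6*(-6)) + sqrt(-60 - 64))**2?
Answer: 1172 - 144*I*sqrt(31) ≈ 1172.0 - 801.76*I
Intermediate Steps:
((0 + 6*(-6)) + sqrt(-60 - 64))**2 = ((0 - 36) + sqrt(-124))**2 = (-36 + 2*I*sqrt(31))**2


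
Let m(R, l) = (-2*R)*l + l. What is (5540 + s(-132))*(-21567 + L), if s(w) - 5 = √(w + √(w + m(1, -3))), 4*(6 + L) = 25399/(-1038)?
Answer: -496812564775/4152 - 89596495*√(-132 + I*√129)/4152 ≈ -1.1967e+8 - 2.4815e+5*I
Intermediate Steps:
L = -50311/4152 (L = -6 + (25399/(-1038))/4 = -6 + (25399*(-1/1038))/4 = -6 + (¼)*(-25399/1038) = -6 - 25399/4152 = -50311/4152 ≈ -12.117)
m(R, l) = l - 2*R*l (m(R, l) = -2*R*l + l = l - 2*R*l)
s(w) = 5 + √(w + √(3 + w)) (s(w) = 5 + √(w + √(w - 3*(1 - 2*1))) = 5 + √(w + √(w - 3*(1 - 2))) = 5 + √(w + √(w - 3*(-1))) = 5 + √(w + √(w + 3)) = 5 + √(w + √(3 + w)))
(5540 + s(-132))*(-21567 + L) = (5540 + (5 + √(-132 + √(3 - 132))))*(-21567 - 50311/4152) = (5540 + (5 + √(-132 + √(-129))))*(-89596495/4152) = (5540 + (5 + √(-132 + I*√129)))*(-89596495/4152) = (5545 + √(-132 + I*√129))*(-89596495/4152) = -496812564775/4152 - 89596495*√(-132 + I*√129)/4152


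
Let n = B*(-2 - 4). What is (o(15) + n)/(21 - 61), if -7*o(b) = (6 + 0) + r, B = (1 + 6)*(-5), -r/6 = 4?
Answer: -186/35 ≈ -5.3143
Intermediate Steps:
r = -24 (r = -6*4 = -24)
B = -35 (B = 7*(-5) = -35)
o(b) = 18/7 (o(b) = -((6 + 0) - 24)/7 = -(6 - 24)/7 = -⅐*(-18) = 18/7)
n = 210 (n = -35*(-2 - 4) = -35*(-6) = 210)
(o(15) + n)/(21 - 61) = (18/7 + 210)/(21 - 61) = (1488/7)/(-40) = (1488/7)*(-1/40) = -186/35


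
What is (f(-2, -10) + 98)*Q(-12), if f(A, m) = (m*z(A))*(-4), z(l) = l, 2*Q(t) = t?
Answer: -108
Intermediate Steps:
Q(t) = t/2
f(A, m) = -4*A*m (f(A, m) = (m*A)*(-4) = (A*m)*(-4) = -4*A*m)
(f(-2, -10) + 98)*Q(-12) = (-4*(-2)*(-10) + 98)*((½)*(-12)) = (-80 + 98)*(-6) = 18*(-6) = -108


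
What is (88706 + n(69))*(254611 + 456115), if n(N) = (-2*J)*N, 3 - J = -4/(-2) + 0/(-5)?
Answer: 62947580368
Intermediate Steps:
J = 1 (J = 3 - (-4/(-2) + 0/(-5)) = 3 - (-4*(-½) + 0*(-⅕)) = 3 - (2 + 0) = 3 - 1*2 = 3 - 2 = 1)
n(N) = -2*N (n(N) = (-2*1)*N = -2*N)
(88706 + n(69))*(254611 + 456115) = (88706 - 2*69)*(254611 + 456115) = (88706 - 138)*710726 = 88568*710726 = 62947580368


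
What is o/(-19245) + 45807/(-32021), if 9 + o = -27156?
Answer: -780350/41082943 ≈ -0.018995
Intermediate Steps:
o = -27165 (o = -9 - 27156 = -27165)
o/(-19245) + 45807/(-32021) = -27165/(-19245) + 45807/(-32021) = -27165*(-1/19245) + 45807*(-1/32021) = 1811/1283 - 45807/32021 = -780350/41082943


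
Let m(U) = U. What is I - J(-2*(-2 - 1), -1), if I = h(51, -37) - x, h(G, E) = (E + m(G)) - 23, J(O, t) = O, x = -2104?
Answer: 2089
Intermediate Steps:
h(G, E) = -23 + E + G (h(G, E) = (E + G) - 23 = -23 + E + G)
I = 2095 (I = (-23 - 37 + 51) - 1*(-2104) = -9 + 2104 = 2095)
I - J(-2*(-2 - 1), -1) = 2095 - (-2)*(-2 - 1) = 2095 - (-2)*(-3) = 2095 - 1*6 = 2095 - 6 = 2089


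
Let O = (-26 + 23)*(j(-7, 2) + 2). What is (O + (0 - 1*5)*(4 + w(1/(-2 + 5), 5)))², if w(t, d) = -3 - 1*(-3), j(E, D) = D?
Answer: 1024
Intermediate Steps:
O = -12 (O = (-26 + 23)*(2 + 2) = -3*4 = -12)
w(t, d) = 0 (w(t, d) = -3 + 3 = 0)
(O + (0 - 1*5)*(4 + w(1/(-2 + 5), 5)))² = (-12 + (0 - 1*5)*(4 + 0))² = (-12 + (0 - 5)*4)² = (-12 - 5*4)² = (-12 - 20)² = (-32)² = 1024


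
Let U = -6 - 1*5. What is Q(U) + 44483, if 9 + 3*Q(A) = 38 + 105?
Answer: 133583/3 ≈ 44528.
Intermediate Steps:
U = -11 (U = -6 - 5 = -11)
Q(A) = 134/3 (Q(A) = -3 + (38 + 105)/3 = -3 + (⅓)*143 = -3 + 143/3 = 134/3)
Q(U) + 44483 = 134/3 + 44483 = 133583/3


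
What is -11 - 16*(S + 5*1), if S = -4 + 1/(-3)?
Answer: -65/3 ≈ -21.667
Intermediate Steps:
S = -13/3 (S = -4 + 1*(-⅓) = -4 - ⅓ = -13/3 ≈ -4.3333)
-11 - 16*(S + 5*1) = -11 - 16*(-13/3 + 5*1) = -11 - 16*(-13/3 + 5) = -11 - 16*⅔ = -11 - 32/3 = -65/3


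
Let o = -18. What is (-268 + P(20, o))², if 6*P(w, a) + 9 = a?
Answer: 297025/4 ≈ 74256.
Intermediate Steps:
P(w, a) = -3/2 + a/6
(-268 + P(20, o))² = (-268 + (-3/2 + (⅙)*(-18)))² = (-268 + (-3/2 - 3))² = (-268 - 9/2)² = (-545/2)² = 297025/4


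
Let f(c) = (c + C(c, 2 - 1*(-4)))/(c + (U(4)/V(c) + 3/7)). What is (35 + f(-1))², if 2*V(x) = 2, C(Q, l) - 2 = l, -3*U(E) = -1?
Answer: 784/25 ≈ 31.360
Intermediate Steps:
U(E) = ⅓ (U(E) = -⅓*(-1) = ⅓)
C(Q, l) = 2 + l
V(x) = 1 (V(x) = (½)*2 = 1)
f(c) = (8 + c)/(16/21 + c) (f(c) = (c + (2 + (2 - 1*(-4))))/(c + ((⅓)/1 + 3/7)) = (c + (2 + (2 + 4)))/(c + ((⅓)*1 + 3*(⅐))) = (c + (2 + 6))/(c + (⅓ + 3/7)) = (c + 8)/(c + 16/21) = (8 + c)/(16/21 + c))
(35 + f(-1))² = (35 + 21*(8 - 1)/(16 + 21*(-1)))² = (35 + 21*7/(16 - 21))² = (35 + 21*7/(-5))² = (35 + 21*(-⅕)*7)² = (35 - 147/5)² = (28/5)² = 784/25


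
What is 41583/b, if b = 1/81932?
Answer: 3406978356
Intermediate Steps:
b = 1/81932 ≈ 1.2205e-5
41583/b = 41583/(1/81932) = 41583*81932 = 3406978356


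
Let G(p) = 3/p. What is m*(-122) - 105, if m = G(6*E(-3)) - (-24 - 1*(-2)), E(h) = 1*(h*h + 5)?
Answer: -39107/14 ≈ -2793.4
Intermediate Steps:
E(h) = 5 + h**2 (E(h) = 1*(h**2 + 5) = 1*(5 + h**2) = 5 + h**2)
m = 617/28 (m = 3/((6*(5 + (-3)**2))) - (-24 - 1*(-2)) = 3/((6*(5 + 9))) - (-24 + 2) = 3/((6*14)) - 1*(-22) = 3/84 + 22 = 3*(1/84) + 22 = 1/28 + 22 = 617/28 ≈ 22.036)
m*(-122) - 105 = (617/28)*(-122) - 105 = -37637/14 - 105 = -39107/14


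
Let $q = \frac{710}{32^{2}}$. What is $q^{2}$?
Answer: $\frac{126025}{262144} \approx 0.48075$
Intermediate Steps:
$q = \frac{355}{512}$ ($q = \frac{710}{1024} = 710 \cdot \frac{1}{1024} = \frac{355}{512} \approx 0.69336$)
$q^{2} = \left(\frac{355}{512}\right)^{2} = \frac{126025}{262144}$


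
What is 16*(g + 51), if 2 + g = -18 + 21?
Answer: 832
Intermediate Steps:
g = 1 (g = -2 + (-18 + 21) = -2 + 3 = 1)
16*(g + 51) = 16*(1 + 51) = 16*52 = 832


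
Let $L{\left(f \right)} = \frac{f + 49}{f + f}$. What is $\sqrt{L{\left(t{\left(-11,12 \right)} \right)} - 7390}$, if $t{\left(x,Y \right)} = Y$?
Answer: $\frac{i \sqrt{1063794}}{12} \approx 85.95 i$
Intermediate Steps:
$L{\left(f \right)} = \frac{49 + f}{2 f}$
$\sqrt{L{\left(t{\left(-11,12 \right)} \right)} - 7390} = \sqrt{\frac{49 + 12}{2 \cdot 12} - 7390} = \sqrt{\frac{1}{2} \cdot \frac{1}{12} \cdot 61 - 7390} = \sqrt{\frac{61}{24} - 7390} = \sqrt{- \frac{177299}{24}} = \frac{i \sqrt{1063794}}{12}$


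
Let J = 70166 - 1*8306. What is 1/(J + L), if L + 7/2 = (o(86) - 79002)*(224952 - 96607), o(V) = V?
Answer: -2/20256824327 ≈ -9.8732e-11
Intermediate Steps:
J = 61860 (J = 70166 - 8306 = 61860)
L = -20256948047/2 (L = -7/2 + (86 - 79002)*(224952 - 96607) = -7/2 - 78916*128345 = -7/2 - 10128474020 = -20256948047/2 ≈ -1.0128e+10)
1/(J + L) = 1/(61860 - 20256948047/2) = 1/(-20256824327/2) = -2/20256824327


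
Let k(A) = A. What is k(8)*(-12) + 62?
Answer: -34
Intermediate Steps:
k(8)*(-12) + 62 = 8*(-12) + 62 = -96 + 62 = -34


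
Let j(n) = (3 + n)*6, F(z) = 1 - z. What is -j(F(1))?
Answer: -18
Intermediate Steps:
j(n) = 18 + 6*n
-j(F(1)) = -(18 + 6*(1 - 1*1)) = -(18 + 6*(1 - 1)) = -(18 + 6*0) = -(18 + 0) = -1*18 = -18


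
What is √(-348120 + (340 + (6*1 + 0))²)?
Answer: 2*I*√57101 ≈ 477.92*I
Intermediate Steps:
√(-348120 + (340 + (6*1 + 0))²) = √(-348120 + (340 + (6 + 0))²) = √(-348120 + (340 + 6)²) = √(-348120 + 346²) = √(-348120 + 119716) = √(-228404) = 2*I*√57101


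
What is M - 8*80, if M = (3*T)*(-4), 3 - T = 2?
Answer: -652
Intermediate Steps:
T = 1 (T = 3 - 1*2 = 3 - 2 = 1)
M = -12 (M = (3*1)*(-4) = 3*(-4) = -12)
M - 8*80 = -12 - 8*80 = -12 - 640 = -652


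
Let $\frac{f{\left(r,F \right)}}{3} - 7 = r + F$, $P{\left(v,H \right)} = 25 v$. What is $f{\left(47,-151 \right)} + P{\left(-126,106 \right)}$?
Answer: $-3441$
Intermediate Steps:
$f{\left(r,F \right)} = 21 + 3 F + 3 r$ ($f{\left(r,F \right)} = 21 + 3 \left(r + F\right) = 21 + 3 \left(F + r\right) = 21 + \left(3 F + 3 r\right) = 21 + 3 F + 3 r$)
$f{\left(47,-151 \right)} + P{\left(-126,106 \right)} = \left(21 + 3 \left(-151\right) + 3 \cdot 47\right) + 25 \left(-126\right) = \left(21 - 453 + 141\right) - 3150 = -291 - 3150 = -3441$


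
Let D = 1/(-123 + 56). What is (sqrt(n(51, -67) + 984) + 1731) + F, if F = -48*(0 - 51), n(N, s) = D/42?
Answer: 4179 + 5*sqrt(311675826)/2814 ≈ 4210.4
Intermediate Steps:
D = -1/67 (D = 1/(-67) = -1/67 ≈ -0.014925)
n(N, s) = -1/2814 (n(N, s) = -1/67/42 = -1/67*1/42 = -1/2814)
F = 2448 (F = -48*(-51) = 2448)
(sqrt(n(51, -67) + 984) + 1731) + F = (sqrt(-1/2814 + 984) + 1731) + 2448 = (sqrt(2768975/2814) + 1731) + 2448 = (5*sqrt(311675826)/2814 + 1731) + 2448 = (1731 + 5*sqrt(311675826)/2814) + 2448 = 4179 + 5*sqrt(311675826)/2814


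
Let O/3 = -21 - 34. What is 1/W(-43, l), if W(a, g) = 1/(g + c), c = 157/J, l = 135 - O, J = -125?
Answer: 37343/125 ≈ 298.74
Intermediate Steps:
O = -165 (O = 3*(-21 - 34) = 3*(-55) = -165)
l = 300 (l = 135 - 1*(-165) = 135 + 165 = 300)
c = -157/125 (c = 157/(-125) = 157*(-1/125) = -157/125 ≈ -1.2560)
W(a, g) = 1/(-157/125 + g) (W(a, g) = 1/(g - 157/125) = 1/(-157/125 + g))
1/W(-43, l) = 1/(125/(-157 + 125*300)) = 1/(125/(-157 + 37500)) = 1/(125/37343) = 37343/125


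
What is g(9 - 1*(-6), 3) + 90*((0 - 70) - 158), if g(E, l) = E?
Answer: -20505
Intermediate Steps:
g(9 - 1*(-6), 3) + 90*((0 - 70) - 158) = (9 - 1*(-6)) + 90*((0 - 70) - 158) = (9 + 6) + 90*(-70 - 158) = 15 + 90*(-228) = 15 - 20520 = -20505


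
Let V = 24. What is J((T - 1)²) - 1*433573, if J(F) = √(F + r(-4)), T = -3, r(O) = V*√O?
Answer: -433573 + 4*√(1 + 3*I) ≈ -4.3357e+5 + 4.1591*I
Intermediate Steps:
r(O) = 24*√O
J(F) = √(F + 48*I) (J(F) = √(F + 24*√(-4)) = √(F + 24*(2*I)) = √(F + 48*I))
J((T - 1)²) - 1*433573 = √((-3 - 1)² + 48*I) - 1*433573 = √((-4)² + 48*I) - 433573 = √(16 + 48*I) - 433573 = -433573 + √(16 + 48*I)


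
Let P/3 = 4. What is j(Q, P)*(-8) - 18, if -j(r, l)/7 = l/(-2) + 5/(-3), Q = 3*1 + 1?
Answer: -1342/3 ≈ -447.33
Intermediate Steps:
P = 12 (P = 3*4 = 12)
Q = 4 (Q = 3 + 1 = 4)
j(r, l) = 35/3 + 7*l/2 (j(r, l) = -7*(l/(-2) + 5/(-3)) = -7*(l*(-½) + 5*(-⅓)) = -7*(-l/2 - 5/3) = -7*(-5/3 - l/2) = 35/3 + 7*l/2)
j(Q, P)*(-8) - 18 = (35/3 + (7/2)*12)*(-8) - 18 = (35/3 + 42)*(-8) - 18 = (161/3)*(-8) - 18 = -1288/3 - 18 = -1342/3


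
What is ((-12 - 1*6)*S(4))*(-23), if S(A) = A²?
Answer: 6624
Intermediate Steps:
((-12 - 1*6)*S(4))*(-23) = ((-12 - 1*6)*4²)*(-23) = ((-12 - 6)*16)*(-23) = -18*16*(-23) = -288*(-23) = 6624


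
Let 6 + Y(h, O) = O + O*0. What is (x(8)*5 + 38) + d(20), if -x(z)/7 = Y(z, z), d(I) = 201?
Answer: 169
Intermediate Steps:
Y(h, O) = -6 + O (Y(h, O) = -6 + (O + O*0) = -6 + (O + 0) = -6 + O)
x(z) = 42 - 7*z (x(z) = -7*(-6 + z) = 42 - 7*z)
(x(8)*5 + 38) + d(20) = ((42 - 7*8)*5 + 38) + 201 = ((42 - 56)*5 + 38) + 201 = (-14*5 + 38) + 201 = (-70 + 38) + 201 = -32 + 201 = 169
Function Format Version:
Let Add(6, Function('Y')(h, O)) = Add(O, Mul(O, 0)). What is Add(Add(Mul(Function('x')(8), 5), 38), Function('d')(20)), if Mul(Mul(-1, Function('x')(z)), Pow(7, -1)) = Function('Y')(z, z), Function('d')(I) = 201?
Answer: 169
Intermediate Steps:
Function('Y')(h, O) = Add(-6, O) (Function('Y')(h, O) = Add(-6, Add(O, Mul(O, 0))) = Add(-6, Add(O, 0)) = Add(-6, O))
Function('x')(z) = Add(42, Mul(-7, z)) (Function('x')(z) = Mul(-7, Add(-6, z)) = Add(42, Mul(-7, z)))
Add(Add(Mul(Function('x')(8), 5), 38), Function('d')(20)) = Add(Add(Mul(Add(42, Mul(-7, 8)), 5), 38), 201) = Add(Add(Mul(Add(42, -56), 5), 38), 201) = Add(Add(Mul(-14, 5), 38), 201) = Add(Add(-70, 38), 201) = Add(-32, 201) = 169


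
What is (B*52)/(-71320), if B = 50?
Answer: -65/1783 ≈ -0.036455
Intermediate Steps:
(B*52)/(-71320) = (50*52)/(-71320) = 2600*(-1/71320) = -65/1783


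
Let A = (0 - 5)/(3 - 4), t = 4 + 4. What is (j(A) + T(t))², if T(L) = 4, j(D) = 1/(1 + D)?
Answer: 625/36 ≈ 17.361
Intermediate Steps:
t = 8
A = 5 (A = -5/(-1) = -5*(-1) = 5)
(j(A) + T(t))² = (1/(1 + 5) + 4)² = (1/6 + 4)² = (⅙ + 4)² = (25/6)² = 625/36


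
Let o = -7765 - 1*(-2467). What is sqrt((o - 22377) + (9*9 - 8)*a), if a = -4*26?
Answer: I*sqrt(35267) ≈ 187.8*I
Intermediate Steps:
o = -5298 (o = -7765 + 2467 = -5298)
a = -104
sqrt((o - 22377) + (9*9 - 8)*a) = sqrt((-5298 - 22377) + (9*9 - 8)*(-104)) = sqrt(-27675 + (81 - 8)*(-104)) = sqrt(-27675 + 73*(-104)) = sqrt(-27675 - 7592) = sqrt(-35267) = I*sqrt(35267)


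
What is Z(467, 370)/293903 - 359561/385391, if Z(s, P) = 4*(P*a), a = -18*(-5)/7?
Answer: -688398314881/792872997511 ≈ -0.86823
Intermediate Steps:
a = 90/7 (a = 90*(⅐) = 90/7 ≈ 12.857)
Z(s, P) = 360*P/7 (Z(s, P) = 4*(P*(90/7)) = 4*(90*P/7) = 360*P/7)
Z(467, 370)/293903 - 359561/385391 = ((360/7)*370)/293903 - 359561/385391 = (133200/7)*(1/293903) - 359561*1/385391 = 133200/2057321 - 359561/385391 = -688398314881/792872997511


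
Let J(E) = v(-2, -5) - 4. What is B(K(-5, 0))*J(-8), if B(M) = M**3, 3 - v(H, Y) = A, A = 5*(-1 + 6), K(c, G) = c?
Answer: 3250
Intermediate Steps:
A = 25 (A = 5*5 = 25)
v(H, Y) = -22 (v(H, Y) = 3 - 1*25 = 3 - 25 = -22)
J(E) = -26 (J(E) = -22 - 4 = -26)
B(K(-5, 0))*J(-8) = (-5)**3*(-26) = -125*(-26) = 3250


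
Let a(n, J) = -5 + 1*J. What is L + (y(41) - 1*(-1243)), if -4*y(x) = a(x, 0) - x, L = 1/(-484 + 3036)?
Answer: 3201485/2552 ≈ 1254.5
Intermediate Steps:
L = 1/2552 ≈ 0.00039185
a(n, J) = -5 + J
y(x) = 5/4 + x/4 (y(x) = -((-5 + 0) - x)/4 = -(-5 - x)/4 = 5/4 + x/4)
L + (y(41) - 1*(-1243)) = 1/2552 + ((5/4 + (¼)*41) - 1*(-1243)) = 1/2552 + ((5/4 + 41/4) + 1243) = 1/2552 + (23/2 + 1243) = 1/2552 + 2509/2 = 3201485/2552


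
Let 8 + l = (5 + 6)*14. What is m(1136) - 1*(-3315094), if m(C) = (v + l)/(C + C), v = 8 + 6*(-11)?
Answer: 941486707/284 ≈ 3.3151e+6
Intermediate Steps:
l = 146 (l = -8 + (5 + 6)*14 = -8 + 11*14 = -8 + 154 = 146)
v = -58 (v = 8 - 66 = -58)
m(C) = 44/C (m(C) = (-58 + 146)/(C + C) = 88/((2*C)) = 88*(1/(2*C)) = 44/C)
m(1136) - 1*(-3315094) = 44/1136 - 1*(-3315094) = 44*(1/1136) + 3315094 = 11/284 + 3315094 = 941486707/284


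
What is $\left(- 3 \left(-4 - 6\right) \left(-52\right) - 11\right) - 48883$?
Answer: $-50454$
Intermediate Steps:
$\left(- 3 \left(-4 - 6\right) \left(-52\right) - 11\right) - 48883 = \left(\left(-3\right) \left(-10\right) \left(-52\right) - 11\right) - 48883 = \left(30 \left(-52\right) - 11\right) - 48883 = \left(-1560 - 11\right) - 48883 = -1571 - 48883 = -50454$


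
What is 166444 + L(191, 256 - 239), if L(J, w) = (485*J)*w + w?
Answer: 1741256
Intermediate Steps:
L(J, w) = w + 485*J*w (L(J, w) = 485*J*w + w = w + 485*J*w)
166444 + L(191, 256 - 239) = 166444 + (256 - 239)*(1 + 485*191) = 166444 + 17*(1 + 92635) = 166444 + 17*92636 = 166444 + 1574812 = 1741256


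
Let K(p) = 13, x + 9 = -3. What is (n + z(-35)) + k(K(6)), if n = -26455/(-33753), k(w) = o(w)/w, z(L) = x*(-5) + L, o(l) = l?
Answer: 904033/33753 ≈ 26.784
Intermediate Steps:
x = -12 (x = -9 - 3 = -12)
z(L) = 60 + L (z(L) = -12*(-5) + L = 60 + L)
k(w) = 1 (k(w) = w/w = 1)
n = 26455/33753 (n = -26455*(-1/33753) = 26455/33753 ≈ 0.78378)
(n + z(-35)) + k(K(6)) = (26455/33753 + (60 - 35)) + 1 = (26455/33753 + 25) + 1 = 870280/33753 + 1 = 904033/33753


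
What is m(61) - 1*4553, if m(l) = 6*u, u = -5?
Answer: -4583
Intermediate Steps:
m(l) = -30 (m(l) = 6*(-5) = -30)
m(61) - 1*4553 = -30 - 1*4553 = -30 - 4553 = -4583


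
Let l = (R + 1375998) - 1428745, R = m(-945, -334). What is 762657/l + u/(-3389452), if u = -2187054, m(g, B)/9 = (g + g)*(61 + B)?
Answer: 6312858514023/7780458255658 ≈ 0.81137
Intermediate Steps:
m(g, B) = 18*g*(61 + B) (m(g, B) = 9*((g + g)*(61 + B)) = 9*((2*g)*(61 + B)) = 9*(2*g*(61 + B)) = 18*g*(61 + B))
R = 4643730 (R = 18*(-945)*(61 - 334) = 18*(-945)*(-273) = 4643730)
l = 4590983 (l = (4643730 + 1375998) - 1428745 = 6019728 - 1428745 = 4590983)
762657/l + u/(-3389452) = 762657/4590983 - 2187054/(-3389452) = 762657*(1/4590983) - 2187054*(-1/3389452) = 762657/4590983 + 1093527/1694726 = 6312858514023/7780458255658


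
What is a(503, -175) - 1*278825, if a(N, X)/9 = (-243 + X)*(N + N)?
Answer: -4063397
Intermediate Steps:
a(N, X) = 18*N*(-243 + X) (a(N, X) = 9*((-243 + X)*(N + N)) = 9*((-243 + X)*(2*N)) = 9*(2*N*(-243 + X)) = 18*N*(-243 + X))
a(503, -175) - 1*278825 = 18*503*(-243 - 175) - 1*278825 = 18*503*(-418) - 278825 = -3784572 - 278825 = -4063397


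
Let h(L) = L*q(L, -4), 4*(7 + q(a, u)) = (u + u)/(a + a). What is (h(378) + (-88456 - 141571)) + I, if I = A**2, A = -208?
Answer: -189410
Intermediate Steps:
q(a, u) = -7 + u/(4*a) (q(a, u) = -7 + ((u + u)/(a + a))/4 = -7 + ((2*u)/((2*a)))/4 = -7 + ((2*u)*(1/(2*a)))/4 = -7 + (u/a)/4 = -7 + u/(4*a))
h(L) = L*(-7 - 1/L) (h(L) = L*(-7 + (1/4)*(-4)/L) = L*(-7 - 1/L))
I = 43264 (I = (-208)**2 = 43264)
(h(378) + (-88456 - 141571)) + I = ((-1 - 7*378) + (-88456 - 141571)) + 43264 = ((-1 - 2646) - 230027) + 43264 = (-2647 - 230027) + 43264 = -232674 + 43264 = -189410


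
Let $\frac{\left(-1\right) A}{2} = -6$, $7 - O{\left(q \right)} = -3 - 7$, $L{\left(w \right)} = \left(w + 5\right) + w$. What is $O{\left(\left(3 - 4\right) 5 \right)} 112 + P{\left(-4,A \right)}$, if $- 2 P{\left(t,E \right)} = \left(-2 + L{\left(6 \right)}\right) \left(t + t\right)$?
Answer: $1964$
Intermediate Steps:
$L{\left(w \right)} = 5 + 2 w$ ($L{\left(w \right)} = \left(5 + w\right) + w = 5 + 2 w$)
$O{\left(q \right)} = 17$ ($O{\left(q \right)} = 7 - \left(-3 - 7\right) = 7 - -10 = 7 + 10 = 17$)
$A = 12$ ($A = \left(-2\right) \left(-6\right) = 12$)
$P{\left(t,E \right)} = - 15 t$ ($P{\left(t,E \right)} = - \frac{\left(-2 + \left(5 + 2 \cdot 6\right)\right) \left(t + t\right)}{2} = - \frac{\left(-2 + \left(5 + 12\right)\right) 2 t}{2} = - \frac{\left(-2 + 17\right) 2 t}{2} = - \frac{15 \cdot 2 t}{2} = - \frac{30 t}{2} = - 15 t$)
$O{\left(\left(3 - 4\right) 5 \right)} 112 + P{\left(-4,A \right)} = 17 \cdot 112 - -60 = 1904 + 60 = 1964$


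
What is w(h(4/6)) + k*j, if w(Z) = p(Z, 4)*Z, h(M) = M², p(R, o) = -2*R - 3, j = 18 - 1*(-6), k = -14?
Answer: -27356/81 ≈ -337.73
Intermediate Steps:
j = 24 (j = 18 + 6 = 24)
p(R, o) = -3 - 2*R
w(Z) = Z*(-3 - 2*Z) (w(Z) = (-3 - 2*Z)*Z = Z*(-3 - 2*Z))
w(h(4/6)) + k*j = -(4/6)²*(3 + 2*(4/6)²) - 14*24 = -(4*(⅙))²*(3 + 2*(4*(⅙))²) - 336 = -(⅔)²*(3 + 2*(⅔)²) - 336 = -1*4/9*(3 + 2*(4/9)) - 336 = -1*4/9*(3 + 8/9) - 336 = -1*4/9*35/9 - 336 = -140/81 - 336 = -27356/81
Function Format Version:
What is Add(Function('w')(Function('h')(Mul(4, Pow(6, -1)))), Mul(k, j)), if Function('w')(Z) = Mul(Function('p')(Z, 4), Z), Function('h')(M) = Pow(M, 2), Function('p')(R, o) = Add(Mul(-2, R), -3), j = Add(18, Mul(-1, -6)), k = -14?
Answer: Rational(-27356, 81) ≈ -337.73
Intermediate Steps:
j = 24 (j = Add(18, 6) = 24)
Function('p')(R, o) = Add(-3, Mul(-2, R))
Function('w')(Z) = Mul(Z, Add(-3, Mul(-2, Z))) (Function('w')(Z) = Mul(Add(-3, Mul(-2, Z)), Z) = Mul(Z, Add(-3, Mul(-2, Z))))
Add(Function('w')(Function('h')(Mul(4, Pow(6, -1)))), Mul(k, j)) = Add(Mul(-1, Pow(Mul(4, Pow(6, -1)), 2), Add(3, Mul(2, Pow(Mul(4, Pow(6, -1)), 2)))), Mul(-14, 24)) = Add(Mul(-1, Pow(Mul(4, Rational(1, 6)), 2), Add(3, Mul(2, Pow(Mul(4, Rational(1, 6)), 2)))), -336) = Add(Mul(-1, Pow(Rational(2, 3), 2), Add(3, Mul(2, Pow(Rational(2, 3), 2)))), -336) = Add(Mul(-1, Rational(4, 9), Add(3, Mul(2, Rational(4, 9)))), -336) = Add(Mul(-1, Rational(4, 9), Add(3, Rational(8, 9))), -336) = Add(Mul(-1, Rational(4, 9), Rational(35, 9)), -336) = Add(Rational(-140, 81), -336) = Rational(-27356, 81)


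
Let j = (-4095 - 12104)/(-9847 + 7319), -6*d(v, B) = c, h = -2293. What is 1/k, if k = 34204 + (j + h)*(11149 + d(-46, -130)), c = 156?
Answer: -2528/64210089403 ≈ -3.9371e-8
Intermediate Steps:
d(v, B) = -26 (d(v, B) = -⅙*156 = -26)
j = 16199/2528 (j = -16199/(-2528) = -16199*(-1/2528) = 16199/2528 ≈ 6.4078)
k = -64210089403/2528 (k = 34204 + (16199/2528 - 2293)*(11149 - 26) = 34204 - 5780505/2528*11123 = 34204 - 64296557115/2528 = -64210089403/2528 ≈ -2.5400e+7)
1/k = 1/(-64210089403/2528) = -2528/64210089403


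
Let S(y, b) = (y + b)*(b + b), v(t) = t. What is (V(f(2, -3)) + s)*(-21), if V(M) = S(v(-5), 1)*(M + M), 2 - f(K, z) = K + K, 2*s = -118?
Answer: 567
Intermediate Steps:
S(y, b) = 2*b*(b + y) (S(y, b) = (b + y)*(2*b) = 2*b*(b + y))
s = -59 (s = (½)*(-118) = -59)
f(K, z) = 2 - 2*K (f(K, z) = 2 - (K + K) = 2 - 2*K)
V(M) = -16*M (V(M) = (2*1*(1 - 5))*(M + M) = (2*1*(-4))*(2*M) = -16*M)
(V(f(2, -3)) + s)*(-21) = (-16*(2 - 2*2) - 59)*(-21) = (-16*(2 - 4) - 59)*(-21) = (-16*(-2) - 59)*(-21) = (32 - 59)*(-21) = -27*(-21) = 567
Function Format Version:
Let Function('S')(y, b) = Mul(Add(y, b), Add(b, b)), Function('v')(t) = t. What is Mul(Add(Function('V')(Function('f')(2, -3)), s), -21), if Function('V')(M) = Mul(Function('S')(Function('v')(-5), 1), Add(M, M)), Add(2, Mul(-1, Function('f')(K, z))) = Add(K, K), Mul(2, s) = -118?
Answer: 567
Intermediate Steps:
Function('S')(y, b) = Mul(2, b, Add(b, y)) (Function('S')(y, b) = Mul(Add(b, y), Mul(2, b)) = Mul(2, b, Add(b, y)))
s = -59 (s = Mul(Rational(1, 2), -118) = -59)
Function('f')(K, z) = Add(2, Mul(-2, K)) (Function('f')(K, z) = Add(2, Mul(-1, Add(K, K))) = Add(2, Mul(-1, Mul(2, K))) = Add(2, Mul(-2, K)))
Function('V')(M) = Mul(-16, M) (Function('V')(M) = Mul(Mul(2, 1, Add(1, -5)), Add(M, M)) = Mul(Mul(2, 1, -4), Mul(2, M)) = Mul(-8, Mul(2, M)) = Mul(-16, M))
Mul(Add(Function('V')(Function('f')(2, -3)), s), -21) = Mul(Add(Mul(-16, Add(2, Mul(-2, 2))), -59), -21) = Mul(Add(Mul(-16, Add(2, -4)), -59), -21) = Mul(Add(Mul(-16, -2), -59), -21) = Mul(Add(32, -59), -21) = Mul(-27, -21) = 567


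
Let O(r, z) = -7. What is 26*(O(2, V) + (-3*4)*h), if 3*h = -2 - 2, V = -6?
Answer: 234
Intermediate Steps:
h = -4/3 (h = (-2 - 2)/3 = (1/3)*(-4) = -4/3 ≈ -1.3333)
26*(O(2, V) + (-3*4)*h) = 26*(-7 - 3*4*(-4/3)) = 26*(-7 - 12*(-4/3)) = 26*(-7 + 16) = 26*9 = 234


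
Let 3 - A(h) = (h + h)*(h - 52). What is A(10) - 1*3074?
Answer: -2231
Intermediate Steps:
A(h) = 3 - 2*h*(-52 + h) (A(h) = 3 - (h + h)*(h - 52) = 3 - 2*h*(-52 + h))
A(10) - 1*3074 = (3 - 2*10² + 104*10) - 1*3074 = (3 - 2*100 + 1040) - 3074 = (3 - 200 + 1040) - 3074 = 843 - 3074 = -2231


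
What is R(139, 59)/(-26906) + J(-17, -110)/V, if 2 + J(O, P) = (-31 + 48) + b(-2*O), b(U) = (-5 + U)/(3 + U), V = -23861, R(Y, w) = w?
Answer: -67801667/23754150442 ≈ -0.0028543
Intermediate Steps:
b(U) = (-5 + U)/(3 + U)
J(O, P) = 15 + (-5 - 2*O)/(3 - 2*O) (J(O, P) = -2 + ((-31 + 48) + (-5 - 2*O)/(3 - 2*O)) = -2 + (17 + (-5 - 2*O)/(3 - 2*O)) = 15 + (-5 - 2*O)/(3 - 2*O))
R(139, 59)/(-26906) + J(-17, -110)/V = 59/(-26906) + (8*(-5 + 4*(-17))/(-3 + 2*(-17)))/(-23861) = 59*(-1/26906) + (8*(-5 - 68)/(-3 - 34))*(-1/23861) = -59/26906 + (8*(-73)/(-37))*(-1/23861) = -59/26906 + (8*(-1/37)*(-73))*(-1/23861) = -59/26906 + (584/37)*(-1/23861) = -59/26906 - 584/882857 = -67801667/23754150442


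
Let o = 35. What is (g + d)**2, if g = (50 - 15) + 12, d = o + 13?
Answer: 9025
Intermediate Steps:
d = 48 (d = 35 + 13 = 48)
g = 47 (g = 35 + 12 = 47)
(g + d)**2 = (47 + 48)**2 = 95**2 = 9025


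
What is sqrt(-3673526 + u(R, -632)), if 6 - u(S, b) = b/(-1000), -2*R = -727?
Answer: I*sqrt(2295950395)/25 ≈ 1916.6*I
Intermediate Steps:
R = 727/2 (R = -1/2*(-727) = 727/2 ≈ 363.50)
u(S, b) = 6 + b/1000 (u(S, b) = 6 - b/(-1000) = 6 - b*(-1)/1000 = 6 - (-1)*b/1000 = 6 + b/1000)
sqrt(-3673526 + u(R, -632)) = sqrt(-3673526 + (6 + (1/1000)*(-632))) = sqrt(-3673526 + (6 - 79/125)) = sqrt(-3673526 + 671/125) = sqrt(-459190079/125) = I*sqrt(2295950395)/25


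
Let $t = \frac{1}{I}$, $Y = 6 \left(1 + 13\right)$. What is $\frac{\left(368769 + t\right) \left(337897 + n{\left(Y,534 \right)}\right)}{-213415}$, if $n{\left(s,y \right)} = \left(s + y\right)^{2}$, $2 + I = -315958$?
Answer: $- \frac{83870845922750219}{67430603400} \approx -1.2438 \cdot 10^{6}$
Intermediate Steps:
$I = -315960$ ($I = -2 - 315958 = -315960$)
$Y = 84$ ($Y = 6 \cdot 14 = 84$)
$t = - \frac{1}{315960}$ ($t = \frac{1}{-315960} = - \frac{1}{315960} \approx -3.165 \cdot 10^{-6}$)
$\frac{\left(368769 + t\right) \left(337897 + n{\left(Y,534 \right)}\right)}{-213415} = \frac{\left(368769 - \frac{1}{315960}\right) \left(337897 + \left(84 + 534\right)^{2}\right)}{-213415} = \frac{116516253239 \left(337897 + 618^{2}\right)}{315960} \left(- \frac{1}{213415}\right) = \frac{116516253239 \left(337897 + 381924\right)}{315960} \left(- \frac{1}{213415}\right) = \frac{116516253239}{315960} \cdot 719821 \left(- \frac{1}{213415}\right) = \frac{83870845922750219}{315960} \left(- \frac{1}{213415}\right) = - \frac{83870845922750219}{67430603400}$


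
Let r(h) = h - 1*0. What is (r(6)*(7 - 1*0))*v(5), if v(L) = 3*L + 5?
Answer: 840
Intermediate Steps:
v(L) = 5 + 3*L
r(h) = h (r(h) = h + 0 = h)
(r(6)*(7 - 1*0))*v(5) = (6*(7 - 1*0))*(5 + 3*5) = (6*(7 + 0))*(5 + 15) = (6*7)*20 = 42*20 = 840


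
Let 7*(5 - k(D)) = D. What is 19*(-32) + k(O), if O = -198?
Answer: -4023/7 ≈ -574.71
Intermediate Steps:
k(D) = 5 - D/7
19*(-32) + k(O) = 19*(-32) + (5 - ⅐*(-198)) = -608 + (5 + 198/7) = -608 + 233/7 = -4023/7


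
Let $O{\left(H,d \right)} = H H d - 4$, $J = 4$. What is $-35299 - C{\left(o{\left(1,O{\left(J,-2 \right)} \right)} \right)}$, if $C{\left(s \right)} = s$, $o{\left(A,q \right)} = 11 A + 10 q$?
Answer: $-34950$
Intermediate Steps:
$O{\left(H,d \right)} = -4 + d H^{2}$ ($O{\left(H,d \right)} = H^{2} d - 4 = d H^{2} - 4 = -4 + d H^{2}$)
$o{\left(A,q \right)} = 10 q + 11 A$
$-35299 - C{\left(o{\left(1,O{\left(J,-2 \right)} \right)} \right)} = -35299 - \left(10 \left(-4 - 2 \cdot 4^{2}\right) + 11 \cdot 1\right) = -35299 - \left(10 \left(-4 - 32\right) + 11\right) = -35299 - \left(10 \left(-36\right) + 11\right) = -35299 - \left(-360 + 11\right) = -35299 - -349 = -35299 + 349 = -34950$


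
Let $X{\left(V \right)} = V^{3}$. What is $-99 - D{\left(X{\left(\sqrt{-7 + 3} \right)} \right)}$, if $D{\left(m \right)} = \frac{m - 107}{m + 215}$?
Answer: $- \frac{4559670}{46289} + \frac{2576 i}{46289} \approx -98.504 + 0.05565 i$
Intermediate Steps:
$D{\left(m \right)} = \frac{-107 + m}{215 + m}$
$-99 - D{\left(X{\left(\sqrt{-7 + 3} \right)} \right)} = -99 - \frac{-107 + \left(\sqrt{-7 + 3}\right)^{3}}{215 + \left(\sqrt{-7 + 3}\right)^{3}} = -99 - \frac{-107 + \left(\sqrt{-4}\right)^{3}}{215 + \left(\sqrt{-4}\right)^{3}} = -99 - \frac{-107 + \left(2 i\right)^{3}}{215 + \left(2 i\right)^{3}} = -99 - \frac{-107 - 8 i}{215 - 8 i} = -99 - \frac{215 + 8 i}{46289} \left(-107 - 8 i\right) = -99 - \frac{\left(-107 - 8 i\right) \left(215 + 8 i\right)}{46289}$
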